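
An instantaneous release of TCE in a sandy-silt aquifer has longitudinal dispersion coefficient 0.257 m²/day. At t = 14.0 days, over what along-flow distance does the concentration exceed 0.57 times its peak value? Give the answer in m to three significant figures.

The plume is Gaussian with σ = √(2Dt) = √(2 × 0.257 × 14.0) = 2.683 m.
C/C_peak = exp(−Δx²/(2σ²)) = 0.57 ⇒ Δx = σ·√(−2 ln 0.57) = 2.683 × 1.060 = 2.844 m.
Width = 2Δx = 5.69 m.

5.69 m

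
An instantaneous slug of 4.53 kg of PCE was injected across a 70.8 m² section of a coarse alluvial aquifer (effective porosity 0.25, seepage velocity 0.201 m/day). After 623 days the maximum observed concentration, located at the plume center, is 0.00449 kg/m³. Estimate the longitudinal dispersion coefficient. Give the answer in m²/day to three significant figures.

0.415 m²/day

At the plume center C_max = M/(n_e·A·√(4πDt)), so D = M²/(4πt·(n_e·A·C_max)²).
n_e·A·C_max = 0.25 × 70.8 × 0.00449 = 0.07947 kg/m.
D = 4.53²/(4π × 623 × 0.07947²) = 0.415 m²/day.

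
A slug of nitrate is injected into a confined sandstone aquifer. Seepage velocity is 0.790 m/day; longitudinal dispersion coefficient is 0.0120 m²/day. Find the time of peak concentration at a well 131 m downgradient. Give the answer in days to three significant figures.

166 days

For the 1D instantaneous-source solution, setting ∂C/∂t = 0 at fixed x gives v²t² + 2Dt − x² = 0, so t = (√(D² + v²x²) − D)/v².
√(D² + v²x²) = √(0.0120² + 0.790² × 131²) = 103.5; v² = 0.6241.
t = (103.5 − 0.0120)/0.6241 = 166 days (vs. the pure-advection estimate x/v = 166 d).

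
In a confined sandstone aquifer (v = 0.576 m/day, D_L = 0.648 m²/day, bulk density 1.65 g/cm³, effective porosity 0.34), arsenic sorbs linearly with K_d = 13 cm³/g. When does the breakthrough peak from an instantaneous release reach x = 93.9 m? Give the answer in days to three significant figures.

Retardation factor R = 1 + ρ_b·K_d/n = 1 + 1.65 × 13/0.34 = 64.09.
Sorption retards both mechanisms: v_R = v/R = 0.008987 m/day, D_R = D/R = 0.01011 m²/day.
Peak time from v_R²t² + 2D_R t − x² = 0: t = (√(D_R² + v_R²x²) − D_R)/v_R².
√(D_R² + v_R²x²) = √(0.01011² + 0.008987² × 93.9²) = 0.8439; v_R² = 8.077e-05.
t = (0.8439 − 0.01011)/8.077e-05 = 10300 days.

10300 days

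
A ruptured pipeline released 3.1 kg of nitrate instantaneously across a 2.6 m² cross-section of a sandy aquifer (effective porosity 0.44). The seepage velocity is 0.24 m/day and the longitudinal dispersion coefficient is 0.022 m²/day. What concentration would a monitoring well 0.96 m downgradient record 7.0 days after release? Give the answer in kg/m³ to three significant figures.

0.840 kg/m³

For an instantaneous plane source, C(x,t) = M/(n_e·A·√(4πDt)) · exp(−(x−vt)²/(4Dt)), with n_e·A the pore (flow) area.
Plume center vt = 0.24 × 7.0 = 1.68 m, so the well at 0.96 m is 0.72 m upgradient of the peak.
√(4πDt) = 1.391 m, giving peak height M/(n_e·A·√(4πDt)) = 3.1/(0.44 × 2.6 × 1.391) = 1.948 kg/m³.
(x−vt)²/(4Dt) = (-0.72)²/(4 × 0.022 × 7.0) = 0.8416; exp(−0.8416) = 0.4310.
C = 1.948 × 0.4310 = 0.840 kg/m³.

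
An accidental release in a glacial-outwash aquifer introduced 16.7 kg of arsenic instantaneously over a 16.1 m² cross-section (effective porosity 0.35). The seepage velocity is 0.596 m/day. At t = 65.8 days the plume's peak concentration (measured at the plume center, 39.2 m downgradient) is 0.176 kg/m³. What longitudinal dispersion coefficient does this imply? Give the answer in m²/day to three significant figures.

0.343 m²/day

At the plume center C_max = M/(n_e·A·√(4πDt)), so D = M²/(4πt·(n_e·A·C_max)²).
n_e·A·C_max = 0.35 × 16.1 × 0.176 = 0.9918 kg/m.
D = 16.7²/(4π × 65.8 × 0.9918²) = 0.343 m²/day.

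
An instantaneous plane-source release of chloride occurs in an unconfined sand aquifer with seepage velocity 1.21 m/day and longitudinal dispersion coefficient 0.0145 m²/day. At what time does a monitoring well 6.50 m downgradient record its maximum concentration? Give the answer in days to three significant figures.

For the 1D instantaneous-source solution, setting ∂C/∂t = 0 at fixed x gives v²t² + 2Dt − x² = 0, so t = (√(D² + v²x²) − D)/v².
√(D² + v²x²) = √(0.0145² + 1.21² × 6.50²) = 7.865; v² = 1.4641.
t = (7.865 − 0.0145)/1.4641 = 5.36 days (vs. the pure-advection estimate x/v = 5.37 d).

5.36 days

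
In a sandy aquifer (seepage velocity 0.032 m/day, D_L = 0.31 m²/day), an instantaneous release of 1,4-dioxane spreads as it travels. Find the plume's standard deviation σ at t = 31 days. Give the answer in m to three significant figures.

Dispersive spreading gives a Gaussian with σ² = 2Dt; advection only shifts the center.
σ = √(2 × 0.31 × 31) = 4.38 m.

4.38 m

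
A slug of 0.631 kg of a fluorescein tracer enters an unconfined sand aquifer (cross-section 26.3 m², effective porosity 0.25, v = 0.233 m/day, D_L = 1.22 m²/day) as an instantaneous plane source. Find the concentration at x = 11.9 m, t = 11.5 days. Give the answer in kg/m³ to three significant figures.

0.00159 kg/m³

For an instantaneous plane source, C(x,t) = M/(n_e·A·√(4πDt)) · exp(−(x−vt)²/(4Dt)), with n_e·A the pore (flow) area.
Plume center vt = 0.233 × 11.5 = 2.6795 m, so the well at 11.9 m is 9.2205 m downgradient of the peak.
√(4πDt) = 13.28 m, giving peak height M/(n_e·A·√(4πDt)) = 0.631/(0.25 × 26.3 × 13.28) = 0.007227 kg/m³.
(x−vt)²/(4Dt) = (9.2205)²/(4 × 1.22 × 11.5) = 1.515; exp(−1.515) = 0.2198.
C = 0.007227 × 0.2198 = 0.00159 kg/m³.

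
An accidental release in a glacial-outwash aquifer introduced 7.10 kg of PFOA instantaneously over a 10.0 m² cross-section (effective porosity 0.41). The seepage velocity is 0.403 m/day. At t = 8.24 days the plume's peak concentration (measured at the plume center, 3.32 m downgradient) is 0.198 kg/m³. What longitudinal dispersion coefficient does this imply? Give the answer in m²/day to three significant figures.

0.739 m²/day

At the plume center C_max = M/(n_e·A·√(4πDt)), so D = M²/(4πt·(n_e·A·C_max)²).
n_e·A·C_max = 0.41 × 10.0 × 0.198 = 0.8118 kg/m.
D = 7.10²/(4π × 8.24 × 0.8118²) = 0.739 m²/day.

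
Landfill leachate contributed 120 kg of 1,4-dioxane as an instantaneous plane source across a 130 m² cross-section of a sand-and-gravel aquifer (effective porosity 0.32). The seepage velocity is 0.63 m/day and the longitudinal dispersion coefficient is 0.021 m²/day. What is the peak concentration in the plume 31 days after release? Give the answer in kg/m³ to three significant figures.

The peak of an instantaneous 1D plume sits at x = vt; there the Gaussian factor is 1 and C_max = M/(n_e·A·√(4πDt)), where n_e·A is the pore area the mass is dissolved in.
√(4πDt) = √(4π × 0.021 × 31) = 2.860 m, so C_max = 120/(0.32 × 130 × 2.860) = 1.01 kg/m³.

1.01 kg/m³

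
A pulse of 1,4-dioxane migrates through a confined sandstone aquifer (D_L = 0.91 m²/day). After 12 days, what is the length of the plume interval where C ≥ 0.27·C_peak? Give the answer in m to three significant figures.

15.1 m

The plume is Gaussian with σ = √(2Dt) = √(2 × 0.91 × 12) = 4.673 m.
C/C_peak = exp(−Δx²/(2σ²)) = 0.27 ⇒ Δx = σ·√(−2 ln 0.27) = 4.673 × 1.618 = 7.561 m.
Width = 2Δx = 15.1 m.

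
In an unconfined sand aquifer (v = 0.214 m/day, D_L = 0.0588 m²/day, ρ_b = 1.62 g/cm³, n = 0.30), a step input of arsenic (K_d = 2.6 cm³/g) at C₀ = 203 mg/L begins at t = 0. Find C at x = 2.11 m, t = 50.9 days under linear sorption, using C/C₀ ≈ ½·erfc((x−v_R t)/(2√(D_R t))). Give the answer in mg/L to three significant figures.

2.85 mg/L

Retardation factor R = 1 + ρ_b·K_d/n = 1 + 1.62 × 2.6/0.30 = 15.04.
Sorption retards both mechanisms: v_R = v/R = 0.01423 m/day, D_R = D/R = 0.003910 m²/day.
v_R·t = 0.01423 × 50.9 = 0.724307 m; 2√(D_R t) = 0.8922 m; argument = (2.11 − 0.724307)/0.8922 = 1.553.
C = C₀ × ½·erfc(1.553) = 203 × 0.01404 = 2.85 mg/L.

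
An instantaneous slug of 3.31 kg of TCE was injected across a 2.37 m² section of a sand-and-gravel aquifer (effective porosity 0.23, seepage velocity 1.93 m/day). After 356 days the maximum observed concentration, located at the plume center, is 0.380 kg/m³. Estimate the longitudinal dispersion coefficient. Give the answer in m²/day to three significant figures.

At the plume center C_max = M/(n_e·A·√(4πDt)), so D = M²/(4πt·(n_e·A·C_max)²).
n_e·A·C_max = 0.23 × 2.37 × 0.380 = 0.2071 kg/m.
D = 3.31²/(4π × 356 × 0.2071²) = 0.0571 m²/day.

0.0571 m²/day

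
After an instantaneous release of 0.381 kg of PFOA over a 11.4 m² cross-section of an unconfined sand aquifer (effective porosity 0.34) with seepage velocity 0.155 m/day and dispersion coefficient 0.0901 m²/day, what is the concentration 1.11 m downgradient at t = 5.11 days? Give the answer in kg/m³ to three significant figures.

For an instantaneous plane source, C(x,t) = M/(n_e·A·√(4πDt)) · exp(−(x−vt)²/(4Dt)), with n_e·A the pore (flow) area.
Plume center vt = 0.155 × 5.11 = 0.79205 m, so the well at 1.11 m is 0.31795 m downgradient of the peak.
√(4πDt) = 2.405 m, giving peak height M/(n_e·A·√(4πDt)) = 0.381/(0.34 × 11.4 × 2.405) = 0.04087 kg/m³.
(x−vt)²/(4Dt) = (0.31795)²/(4 × 0.0901 × 5.11) = 0.05489; exp(−0.05489) = 0.9466.
C = 0.04087 × 0.9466 = 0.0387 kg/m³.

0.0387 kg/m³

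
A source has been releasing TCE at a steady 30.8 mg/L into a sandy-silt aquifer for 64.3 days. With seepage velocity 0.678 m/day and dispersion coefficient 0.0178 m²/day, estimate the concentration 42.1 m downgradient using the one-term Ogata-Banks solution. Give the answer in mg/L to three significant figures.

For a continuous step input, C/C₀ ≈ ½·erfc((x−vt)/(2√(Dt))).
vt = 0.678 × 64.3 = 43.5954 m and 2√(Dt) = 2√(0.0178 × 64.3) = 2.140 m.
Argument (x−vt)/(2√(Dt)) = (42.1 − 43.5954)/2.140 = -0.6988; ½·erfc(-0.6988) = 0.8385.
C = 30.8 × 0.8385 = 25.8 mg/L.

25.8 mg/L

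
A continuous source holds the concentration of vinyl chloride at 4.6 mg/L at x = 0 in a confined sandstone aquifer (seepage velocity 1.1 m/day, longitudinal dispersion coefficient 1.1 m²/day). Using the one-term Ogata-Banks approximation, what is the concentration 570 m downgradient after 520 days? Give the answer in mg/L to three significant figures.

2.41 mg/L

For a continuous step input, C/C₀ ≈ ½·erfc((x−vt)/(2√(Dt))).
vt = 1.1 × 520 = 572 m and 2√(Dt) = 2√(1.1 × 520) = 47.83 m.
Argument (x−vt)/(2√(Dt)) = (570 − 572)/47.83 = -0.04181; ½·erfc(-0.04181) = 0.5236.
C = 4.6 × 0.5236 = 2.41 mg/L.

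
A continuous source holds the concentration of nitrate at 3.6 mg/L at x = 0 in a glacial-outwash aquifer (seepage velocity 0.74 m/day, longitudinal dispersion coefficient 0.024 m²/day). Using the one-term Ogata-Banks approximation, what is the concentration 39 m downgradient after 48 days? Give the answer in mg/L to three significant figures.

0.0394 mg/L

For a continuous step input, C/C₀ ≈ ½·erfc((x−vt)/(2√(Dt))).
vt = 0.74 × 48 = 35.52 m and 2√(Dt) = 2√(0.024 × 48) = 2.147 m.
Argument (x−vt)/(2√(Dt)) = (39 − 35.52)/2.147 = 1.621; ½·erfc(1.621) = 0.01094.
C = 3.6 × 0.01094 = 0.0394 mg/L.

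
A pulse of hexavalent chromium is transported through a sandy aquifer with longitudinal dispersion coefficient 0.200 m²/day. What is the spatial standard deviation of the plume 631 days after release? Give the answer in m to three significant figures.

15.9 m

Dispersive spreading gives a Gaussian with σ² = 2Dt; advection only shifts the center.
σ = √(2 × 0.200 × 631) = 15.9 m.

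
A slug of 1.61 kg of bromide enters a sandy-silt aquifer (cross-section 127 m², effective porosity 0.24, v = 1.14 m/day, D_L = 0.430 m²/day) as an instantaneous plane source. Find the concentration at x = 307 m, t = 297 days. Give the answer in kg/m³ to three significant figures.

0.000187 kg/m³

For an instantaneous plane source, C(x,t) = M/(n_e·A·√(4πDt)) · exp(−(x−vt)²/(4Dt)), with n_e·A the pore (flow) area.
Plume center vt = 1.14 × 297 = 338.58 m, so the well at 307 m is 31.58 m upgradient of the peak.
√(4πDt) = 40.06 m, giving peak height M/(n_e·A·√(4πDt)) = 1.61/(0.24 × 127 × 40.06) = 0.001319 kg/m³.
(x−vt)²/(4Dt) = (-31.58)²/(4 × 0.430 × 297) = 1.952; exp(−1.952) = 0.1420.
C = 0.001319 × 0.1420 = 0.000187 kg/m³.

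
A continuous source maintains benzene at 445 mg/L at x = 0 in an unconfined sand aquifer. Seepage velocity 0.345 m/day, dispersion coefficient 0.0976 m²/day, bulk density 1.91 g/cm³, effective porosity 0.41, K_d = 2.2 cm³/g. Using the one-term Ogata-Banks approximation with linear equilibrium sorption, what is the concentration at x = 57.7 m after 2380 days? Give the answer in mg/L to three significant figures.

441 mg/L

Retardation factor R = 1 + ρ_b·K_d/n = 1 + 1.91 × 2.2/0.41 = 11.25.
Sorption retards both mechanisms: v_R = v/R = 0.03067 m/day, D_R = D/R = 0.008676 m²/day.
v_R·t = 0.03067 × 2380 = 72.9946 m; 2√(D_R t) = 9.088 m; argument = (57.7 − 72.9946)/9.088 = -1.683.
C = C₀ × ½·erfc(-1.683) = 445 × 0.9913 = 441 mg/L.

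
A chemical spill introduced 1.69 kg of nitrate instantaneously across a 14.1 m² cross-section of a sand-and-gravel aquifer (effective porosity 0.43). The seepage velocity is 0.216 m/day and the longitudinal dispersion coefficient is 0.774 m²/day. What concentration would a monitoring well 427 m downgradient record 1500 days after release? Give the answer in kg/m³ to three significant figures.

0.000235 kg/m³

For an instantaneous plane source, C(x,t) = M/(n_e·A·√(4πDt)) · exp(−(x−vt)²/(4Dt)), with n_e·A the pore (flow) area.
Plume center vt = 0.216 × 1500 = 324 m, so the well at 427 m is 103 m downgradient of the peak.
√(4πDt) = 120.8 m, giving peak height M/(n_e·A·√(4πDt)) = 1.69/(0.43 × 14.1 × 120.8) = 0.002307 kg/m³.
(x−vt)²/(4Dt) = (103)²/(4 × 0.774 × 1500) = 2.284; exp(−2.284) = 0.1019.
C = 0.002307 × 0.1019 = 0.000235 kg/m³.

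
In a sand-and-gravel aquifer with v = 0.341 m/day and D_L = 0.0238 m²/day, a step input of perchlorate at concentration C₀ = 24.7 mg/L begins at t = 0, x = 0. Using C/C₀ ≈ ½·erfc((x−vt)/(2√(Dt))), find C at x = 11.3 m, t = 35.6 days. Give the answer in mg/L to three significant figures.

18.3 mg/L

For a continuous step input, C/C₀ ≈ ½·erfc((x−vt)/(2√(Dt))).
vt = 0.341 × 35.6 = 12.1396 m and 2√(Dt) = 2√(0.0238 × 35.6) = 1.841 m.
Argument (x−vt)/(2√(Dt)) = (11.3 − 12.1396)/1.841 = -0.4561; ½·erfc(-0.4561) = 0.7405.
C = 24.7 × 0.7405 = 18.3 mg/L.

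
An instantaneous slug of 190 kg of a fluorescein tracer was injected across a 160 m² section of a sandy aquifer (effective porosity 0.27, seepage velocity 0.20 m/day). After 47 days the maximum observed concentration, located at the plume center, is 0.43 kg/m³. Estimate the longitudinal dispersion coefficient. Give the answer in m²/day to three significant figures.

0.177 m²/day

At the plume center C_max = M/(n_e·A·√(4πDt)), so D = M²/(4πt·(n_e·A·C_max)²).
n_e·A·C_max = 0.27 × 160 × 0.43 = 18.58 kg/m.
D = 190²/(4π × 47 × 18.58²) = 0.177 m²/day.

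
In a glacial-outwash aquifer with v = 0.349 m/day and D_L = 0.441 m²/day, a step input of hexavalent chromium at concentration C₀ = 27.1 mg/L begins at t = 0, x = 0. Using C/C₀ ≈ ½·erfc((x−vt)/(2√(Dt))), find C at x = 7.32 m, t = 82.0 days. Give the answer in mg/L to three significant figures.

For a continuous step input, C/C₀ ≈ ½·erfc((x−vt)/(2√(Dt))).
vt = 0.349 × 82.0 = 28.618 m and 2√(Dt) = 2√(0.441 × 82.0) = 12.03 m.
Argument (x−vt)/(2√(Dt)) = (7.32 − 28.618)/12.03 = -1.770; ½·erfc(-1.770) = 0.9938.
C = 27.1 × 0.9938 = 26.9 mg/L.

26.9 mg/L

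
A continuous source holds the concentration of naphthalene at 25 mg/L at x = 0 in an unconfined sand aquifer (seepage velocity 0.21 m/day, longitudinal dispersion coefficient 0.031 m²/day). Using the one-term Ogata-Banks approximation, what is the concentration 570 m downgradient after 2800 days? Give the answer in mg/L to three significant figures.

22.9 mg/L

For a continuous step input, C/C₀ ≈ ½·erfc((x−vt)/(2√(Dt))).
vt = 0.21 × 2800 = 588 m and 2√(Dt) = 2√(0.031 × 2800) = 18.63 m.
Argument (x−vt)/(2√(Dt)) = (570 − 588)/18.63 = -0.9662; ½·erfc(-0.9662) = 0.9141.
C = 25 × 0.9141 = 22.9 mg/L.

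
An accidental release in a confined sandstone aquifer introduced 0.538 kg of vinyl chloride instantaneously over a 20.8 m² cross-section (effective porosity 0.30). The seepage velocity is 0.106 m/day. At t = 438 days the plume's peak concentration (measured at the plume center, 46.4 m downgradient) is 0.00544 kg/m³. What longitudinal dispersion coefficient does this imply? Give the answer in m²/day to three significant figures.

At the plume center C_max = M/(n_e·A·√(4πDt)), so D = M²/(4πt·(n_e·A·C_max)²).
n_e·A·C_max = 0.30 × 20.8 × 0.00544 = 0.03395 kg/m.
D = 0.538²/(4π × 438 × 0.03395²) = 0.0456 m²/day.

0.0456 m²/day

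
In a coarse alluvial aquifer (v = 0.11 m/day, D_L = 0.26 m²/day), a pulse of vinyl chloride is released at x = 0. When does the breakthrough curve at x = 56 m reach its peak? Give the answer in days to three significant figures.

488 days

For the 1D instantaneous-source solution, setting ∂C/∂t = 0 at fixed x gives v²t² + 2Dt − x² = 0, so t = (√(D² + v²x²) − D)/v².
√(D² + v²x²) = √(0.26² + 0.11² × 56²) = 6.165; v² = 0.0121.
t = (6.165 − 0.26)/0.0121 = 488 days (vs. the pure-advection estimate x/v = 509 d).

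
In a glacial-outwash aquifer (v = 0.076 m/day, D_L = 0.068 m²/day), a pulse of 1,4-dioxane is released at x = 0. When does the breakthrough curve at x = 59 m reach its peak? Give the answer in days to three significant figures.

For the 1D instantaneous-source solution, setting ∂C/∂t = 0 at fixed x gives v²t² + 2Dt − x² = 0, so t = (√(D² + v²x²) − D)/v².
√(D² + v²x²) = √(0.068² + 0.076² × 59²) = 4.485; v² = 0.005776.
t = (4.485 − 0.068)/0.005776 = 765 days (vs. the pure-advection estimate x/v = 776 d).

765 days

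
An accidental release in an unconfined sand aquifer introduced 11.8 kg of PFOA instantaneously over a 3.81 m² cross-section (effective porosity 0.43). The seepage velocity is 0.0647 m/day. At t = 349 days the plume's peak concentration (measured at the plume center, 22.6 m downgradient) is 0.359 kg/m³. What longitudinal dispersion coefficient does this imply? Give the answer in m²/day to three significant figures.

0.0918 m²/day

At the plume center C_max = M/(n_e·A·√(4πDt)), so D = M²/(4πt·(n_e·A·C_max)²).
n_e·A·C_max = 0.43 × 3.81 × 0.359 = 0.5881 kg/m.
D = 11.8²/(4π × 349 × 0.5881²) = 0.0918 m²/day.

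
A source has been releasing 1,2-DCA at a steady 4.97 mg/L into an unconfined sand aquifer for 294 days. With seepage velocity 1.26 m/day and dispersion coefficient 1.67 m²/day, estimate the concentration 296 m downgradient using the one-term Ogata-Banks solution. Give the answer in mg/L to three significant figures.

4.93 mg/L

For a continuous step input, C/C₀ ≈ ½·erfc((x−vt)/(2√(Dt))).
vt = 1.26 × 294 = 370.44 m and 2√(Dt) = 2√(1.67 × 294) = 44.32 m.
Argument (x−vt)/(2√(Dt)) = (296 − 370.44)/44.32 = -1.680; ½·erfc(-1.680) = 0.9912.
C = 4.97 × 0.9912 = 4.93 mg/L.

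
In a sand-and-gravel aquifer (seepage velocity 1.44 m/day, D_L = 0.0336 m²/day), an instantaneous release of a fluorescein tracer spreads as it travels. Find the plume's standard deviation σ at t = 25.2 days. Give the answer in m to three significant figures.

Dispersive spreading gives a Gaussian with σ² = 2Dt; advection only shifts the center.
σ = √(2 × 0.0336 × 25.2) = 1.30 m.

1.30 m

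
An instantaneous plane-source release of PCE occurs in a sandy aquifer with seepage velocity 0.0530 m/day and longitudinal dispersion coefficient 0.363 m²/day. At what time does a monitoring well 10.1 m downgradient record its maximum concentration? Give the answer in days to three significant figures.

For the 1D instantaneous-source solution, setting ∂C/∂t = 0 at fixed x gives v²t² + 2Dt − x² = 0, so t = (√(D² + v²x²) − D)/v².
√(D² + v²x²) = √(0.363² + 0.0530² × 10.1²) = 0.6468; v² = 0.002809.
t = (0.6468 − 0.363)/0.002809 = 101 days (vs. the pure-advection estimate x/v = 191 d).

101 days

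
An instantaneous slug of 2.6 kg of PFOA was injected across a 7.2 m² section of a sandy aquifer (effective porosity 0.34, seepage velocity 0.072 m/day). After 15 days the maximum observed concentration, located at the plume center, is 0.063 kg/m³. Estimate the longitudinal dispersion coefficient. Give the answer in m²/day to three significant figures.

1.51 m²/day

At the plume center C_max = M/(n_e·A·√(4πDt)), so D = M²/(4πt·(n_e·A·C_max)²).
n_e·A·C_max = 0.34 × 7.2 × 0.063 = 0.1542 kg/m.
D = 2.6²/(4π × 15 × 0.1542²) = 1.51 m²/day.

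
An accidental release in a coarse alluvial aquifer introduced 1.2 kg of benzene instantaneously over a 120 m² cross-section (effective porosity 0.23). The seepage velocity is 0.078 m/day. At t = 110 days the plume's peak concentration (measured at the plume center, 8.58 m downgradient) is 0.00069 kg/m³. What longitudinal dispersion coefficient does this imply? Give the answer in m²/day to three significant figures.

2.87 m²/day

At the plume center C_max = M/(n_e·A·√(4πDt)), so D = M²/(4πt·(n_e·A·C_max)²).
n_e·A·C_max = 0.23 × 120 × 0.00069 = 0.01904 kg/m.
D = 1.2²/(4π × 110 × 0.01904²) = 2.87 m²/day.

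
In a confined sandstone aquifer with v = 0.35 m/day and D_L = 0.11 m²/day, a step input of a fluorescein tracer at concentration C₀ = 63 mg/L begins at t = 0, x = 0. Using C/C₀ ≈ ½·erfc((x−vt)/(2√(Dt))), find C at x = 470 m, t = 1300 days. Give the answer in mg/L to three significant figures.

For a continuous step input, C/C₀ ≈ ½·erfc((x−vt)/(2√(Dt))).
vt = 0.35 × 1300 = 455 m and 2√(Dt) = 2√(0.11 × 1300) = 23.92 m.
Argument (x−vt)/(2√(Dt)) = (470 − 455)/23.92 = 0.6271; ½·erfc(0.6271) = 0.1876.
C = 63 × 0.1876 = 11.8 mg/L.

11.8 mg/L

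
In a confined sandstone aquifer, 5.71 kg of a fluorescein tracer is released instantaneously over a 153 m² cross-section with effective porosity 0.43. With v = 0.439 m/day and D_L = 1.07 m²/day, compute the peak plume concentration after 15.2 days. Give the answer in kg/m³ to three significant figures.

0.00607 kg/m³

The peak of an instantaneous 1D plume sits at x = vt; there the Gaussian factor is 1 and C_max = M/(n_e·A·√(4πDt)), where n_e·A is the pore area the mass is dissolved in.
√(4πDt) = √(4π × 1.07 × 15.2) = 14.30 m, so C_max = 5.71/(0.43 × 153 × 14.30) = 0.00607 kg/m³.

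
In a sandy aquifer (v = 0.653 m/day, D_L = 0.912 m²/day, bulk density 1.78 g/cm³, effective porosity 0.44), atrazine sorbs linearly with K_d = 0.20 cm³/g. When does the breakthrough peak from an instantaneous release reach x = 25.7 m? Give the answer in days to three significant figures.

67.4 days

Retardation factor R = 1 + ρ_b·K_d/n = 1 + 1.78 × 0.20/0.44 = 1.809.
Sorption retards both mechanisms: v_R = v/R = 0.3610 m/day, D_R = D/R = 0.5041 m²/day.
Peak time from v_R²t² + 2D_R t − x² = 0: t = (√(D_R² + v_R²x²) − D_R)/v_R².
√(D_R² + v_R²x²) = √(0.5041² + 0.3610² × 25.7²) = 9.291; v_R² = 0.1303.
t = (9.291 − 0.5041)/0.1303 = 67.4 days.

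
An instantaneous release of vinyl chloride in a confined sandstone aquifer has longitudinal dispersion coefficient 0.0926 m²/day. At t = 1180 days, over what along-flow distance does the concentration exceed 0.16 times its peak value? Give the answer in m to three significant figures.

The plume is Gaussian with σ = √(2Dt) = √(2 × 0.0926 × 1180) = 14.78 m.
C/C_peak = exp(−Δx²/(2σ²)) = 0.16 ⇒ Δx = σ·√(−2 ln 0.16) = 14.78 × 1.914 = 28.29 m.
Width = 2Δx = 56.6 m.

56.6 m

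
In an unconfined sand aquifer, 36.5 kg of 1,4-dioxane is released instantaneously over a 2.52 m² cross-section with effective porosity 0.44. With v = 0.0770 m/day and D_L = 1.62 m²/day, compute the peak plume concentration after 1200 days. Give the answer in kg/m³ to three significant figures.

0.211 kg/m³

The peak of an instantaneous 1D plume sits at x = vt; there the Gaussian factor is 1 and C_max = M/(n_e·A·√(4πDt)), where n_e·A is the pore area the mass is dissolved in.
√(4πDt) = √(4π × 1.62 × 1200) = 156.3 m, so C_max = 36.5/(0.44 × 2.52 × 156.3) = 0.211 kg/m³.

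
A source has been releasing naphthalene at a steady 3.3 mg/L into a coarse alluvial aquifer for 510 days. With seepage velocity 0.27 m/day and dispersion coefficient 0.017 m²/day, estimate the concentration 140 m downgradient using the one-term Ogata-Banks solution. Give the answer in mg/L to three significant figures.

For a continuous step input, C/C₀ ≈ ½·erfc((x−vt)/(2√(Dt))).
vt = 0.27 × 510 = 137.7 m and 2√(Dt) = 2√(0.017 × 510) = 5.889 m.
Argument (x−vt)/(2√(Dt)) = (140 − 137.7)/5.889 = 0.3906; ½·erfc(0.3906) = 0.2903.
C = 3.3 × 0.2903 = 0.958 mg/L.

0.958 mg/L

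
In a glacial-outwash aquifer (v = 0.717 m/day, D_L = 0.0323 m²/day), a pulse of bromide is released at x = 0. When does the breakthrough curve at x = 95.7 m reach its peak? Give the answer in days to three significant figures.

133 days

For the 1D instantaneous-source solution, setting ∂C/∂t = 0 at fixed x gives v²t² + 2Dt − x² = 0, so t = (√(D² + v²x²) − D)/v².
√(D² + v²x²) = √(0.0323² + 0.717² × 95.7²) = 68.62; v² = 0.514089.
t = (68.62 − 0.0323)/0.514089 = 133 days (vs. the pure-advection estimate x/v = 133 d).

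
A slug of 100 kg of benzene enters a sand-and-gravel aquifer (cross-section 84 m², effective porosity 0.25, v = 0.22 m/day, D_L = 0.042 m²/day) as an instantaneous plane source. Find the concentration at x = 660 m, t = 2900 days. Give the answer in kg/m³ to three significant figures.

0.0451 kg/m³

For an instantaneous plane source, C(x,t) = M/(n_e·A·√(4πDt)) · exp(−(x−vt)²/(4Dt)), with n_e·A the pore (flow) area.
Plume center vt = 0.22 × 2900 = 638 m, so the well at 660 m is 22 m downgradient of the peak.
√(4πDt) = 39.12 m, giving peak height M/(n_e·A·√(4πDt)) = 100/(0.25 × 84 × 39.12) = 0.1217 kg/m³.
(x−vt)²/(4Dt) = (22)²/(4 × 0.042 × 2900) = 0.9934; exp(−0.9934) = 0.3703.
C = 0.1217 × 0.3703 = 0.0451 kg/m³.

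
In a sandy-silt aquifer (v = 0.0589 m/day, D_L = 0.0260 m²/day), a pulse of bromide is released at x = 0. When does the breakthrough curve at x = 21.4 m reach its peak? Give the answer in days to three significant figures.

For the 1D instantaneous-source solution, setting ∂C/∂t = 0 at fixed x gives v²t² + 2Dt − x² = 0, so t = (√(D² + v²x²) − D)/v².
√(D² + v²x²) = √(0.0260² + 0.0589² × 21.4²) = 1.261; v² = 0.00346921.
t = (1.261 − 0.0260)/0.00346921 = 356 days (vs. the pure-advection estimate x/v = 363 d).

356 days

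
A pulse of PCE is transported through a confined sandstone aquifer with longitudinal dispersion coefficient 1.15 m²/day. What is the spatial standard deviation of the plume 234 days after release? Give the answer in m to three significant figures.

Dispersive spreading gives a Gaussian with σ² = 2Dt; advection only shifts the center.
σ = √(2 × 1.15 × 234) = 23.2 m.

23.2 m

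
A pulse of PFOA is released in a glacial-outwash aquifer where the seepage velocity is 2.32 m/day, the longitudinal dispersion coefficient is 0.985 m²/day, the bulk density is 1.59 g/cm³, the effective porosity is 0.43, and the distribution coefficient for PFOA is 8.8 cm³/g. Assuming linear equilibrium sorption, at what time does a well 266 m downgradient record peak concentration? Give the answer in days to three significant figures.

Retardation factor R = 1 + ρ_b·K_d/n = 1 + 1.59 × 8.8/0.43 = 33.54.
Sorption retards both mechanisms: v_R = v/R = 0.06917 m/day, D_R = D/R = 0.02937 m²/day.
Peak time from v_R²t² + 2D_R t − x² = 0: t = (√(D_R² + v_R²x²) − D_R)/v_R².
√(D_R² + v_R²x²) = √(0.02937² + 0.06917² × 266²) = 18.40; v_R² = 0.004784.
t = (18.40 − 0.02937)/0.004784 = 3840 days.

3840 days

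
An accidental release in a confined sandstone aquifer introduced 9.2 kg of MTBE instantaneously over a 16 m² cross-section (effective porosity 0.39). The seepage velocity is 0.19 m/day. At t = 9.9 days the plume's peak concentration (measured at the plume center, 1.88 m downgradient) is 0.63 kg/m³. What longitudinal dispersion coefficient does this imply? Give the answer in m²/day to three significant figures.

0.0440 m²/day

At the plume center C_max = M/(n_e·A·√(4πDt)), so D = M²/(4πt·(n_e·A·C_max)²).
n_e·A·C_max = 0.39 × 16 × 0.63 = 3.931 kg/m.
D = 9.2²/(4π × 9.9 × 3.931²) = 0.0440 m²/day.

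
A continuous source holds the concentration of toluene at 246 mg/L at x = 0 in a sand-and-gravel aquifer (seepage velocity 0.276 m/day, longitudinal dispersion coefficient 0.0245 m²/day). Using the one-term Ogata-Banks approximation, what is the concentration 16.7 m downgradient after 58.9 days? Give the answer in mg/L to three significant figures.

97.7 mg/L

For a continuous step input, C/C₀ ≈ ½·erfc((x−vt)/(2√(Dt))).
vt = 0.276 × 58.9 = 16.2564 m and 2√(Dt) = 2√(0.0245 × 58.9) = 2.403 m.
Argument (x−vt)/(2√(Dt)) = (16.7 − 16.2564)/2.403 = 0.1846; ½·erfc(0.1846) = 0.3970.
C = 246 × 0.3970 = 97.7 mg/L.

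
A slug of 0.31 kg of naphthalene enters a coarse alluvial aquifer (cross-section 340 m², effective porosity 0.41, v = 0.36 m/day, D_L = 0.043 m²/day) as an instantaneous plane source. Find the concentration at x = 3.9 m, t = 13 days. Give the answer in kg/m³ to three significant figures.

For an instantaneous plane source, C(x,t) = M/(n_e·A·√(4πDt)) · exp(−(x−vt)²/(4Dt)), with n_e·A the pore (flow) area.
Plume center vt = 0.36 × 13 = 4.68 m, so the well at 3.9 m is 0.78 m upgradient of the peak.
√(4πDt) = 2.650 m, giving peak height M/(n_e·A·√(4πDt)) = 0.31/(0.41 × 340 × 2.650) = 0.0008392 kg/m³.
(x−vt)²/(4Dt) = (-0.78)²/(4 × 0.043 × 13) = 0.2721; exp(−0.2721) = 0.7618.
C = 0.0008392 × 0.7618 = 0.000639 kg/m³.

0.000639 kg/m³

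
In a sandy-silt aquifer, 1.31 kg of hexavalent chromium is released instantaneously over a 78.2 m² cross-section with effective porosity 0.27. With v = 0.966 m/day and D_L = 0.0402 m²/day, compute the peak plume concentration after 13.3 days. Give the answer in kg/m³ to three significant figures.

The peak of an instantaneous 1D plume sits at x = vt; there the Gaussian factor is 1 and C_max = M/(n_e·A·√(4πDt)), where n_e·A is the pore area the mass is dissolved in.
√(4πDt) = √(4π × 0.0402 × 13.3) = 2.592 m, so C_max = 1.31/(0.27 × 78.2 × 2.592) = 0.0239 kg/m³.

0.0239 kg/m³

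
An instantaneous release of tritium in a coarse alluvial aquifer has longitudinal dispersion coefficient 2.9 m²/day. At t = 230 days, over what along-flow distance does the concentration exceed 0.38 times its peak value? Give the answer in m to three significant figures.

102 m

The plume is Gaussian with σ = √(2Dt) = √(2 × 2.9 × 230) = 36.52 m.
C/C_peak = exp(−Δx²/(2σ²)) = 0.38 ⇒ Δx = σ·√(−2 ln 0.38) = 36.52 × 1.391 = 50.80 m.
Width = 2Δx = 102 m.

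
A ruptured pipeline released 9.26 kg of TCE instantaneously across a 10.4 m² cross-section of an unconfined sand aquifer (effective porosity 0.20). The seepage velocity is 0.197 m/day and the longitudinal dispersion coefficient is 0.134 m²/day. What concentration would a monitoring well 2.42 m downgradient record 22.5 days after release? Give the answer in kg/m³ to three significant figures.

0.517 kg/m³

For an instantaneous plane source, C(x,t) = M/(n_e·A·√(4πDt)) · exp(−(x−vt)²/(4Dt)), with n_e·A the pore (flow) area.
Plume center vt = 0.197 × 22.5 = 4.4325 m, so the well at 2.42 m is 2.0125 m upgradient of the peak.
√(4πDt) = 6.155 m, giving peak height M/(n_e·A·√(4πDt)) = 9.26/(0.20 × 10.4 × 6.155) = 0.7233 kg/m³.
(x−vt)²/(4Dt) = (-2.0125)²/(4 × 0.134 × 22.5) = 0.3358; exp(−0.3358) = 0.7148.
C = 0.7233 × 0.7148 = 0.517 kg/m³.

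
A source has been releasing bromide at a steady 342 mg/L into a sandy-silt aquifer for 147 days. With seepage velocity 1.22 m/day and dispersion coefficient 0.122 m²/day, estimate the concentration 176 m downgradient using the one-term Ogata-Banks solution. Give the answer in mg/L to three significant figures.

For a continuous step input, C/C₀ ≈ ½·erfc((x−vt)/(2√(Dt))).
vt = 1.22 × 147 = 179.34 m and 2√(Dt) = 2√(0.122 × 147) = 8.470 m.
Argument (x−vt)/(2√(Dt)) = (176 − 179.34)/8.470 = -0.3943; ½·erfc(-0.3943) = 0.7114.
C = 342 × 0.7114 = 243 mg/L.

243 mg/L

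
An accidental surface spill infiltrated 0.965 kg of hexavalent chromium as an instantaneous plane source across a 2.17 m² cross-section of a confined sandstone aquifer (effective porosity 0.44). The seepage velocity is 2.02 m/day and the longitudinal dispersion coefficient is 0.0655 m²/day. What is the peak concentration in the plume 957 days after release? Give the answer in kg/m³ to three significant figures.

0.0360 kg/m³

The peak of an instantaneous 1D plume sits at x = vt; there the Gaussian factor is 1 and C_max = M/(n_e·A·√(4πDt)), where n_e·A is the pore area the mass is dissolved in.
√(4πDt) = √(4π × 0.0655 × 957) = 28.07 m, so C_max = 0.965/(0.44 × 2.17 × 28.07) = 0.0360 kg/m³.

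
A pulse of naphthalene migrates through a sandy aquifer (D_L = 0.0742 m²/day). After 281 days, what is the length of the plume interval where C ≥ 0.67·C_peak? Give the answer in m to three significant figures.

11.6 m

The plume is Gaussian with σ = √(2Dt) = √(2 × 0.0742 × 281) = 6.458 m.
C/C_peak = exp(−Δx²/(2σ²)) = 0.67 ⇒ Δx = σ·√(−2 ln 0.67) = 6.458 × 0.8950 = 5.780 m.
Width = 2Δx = 11.6 m.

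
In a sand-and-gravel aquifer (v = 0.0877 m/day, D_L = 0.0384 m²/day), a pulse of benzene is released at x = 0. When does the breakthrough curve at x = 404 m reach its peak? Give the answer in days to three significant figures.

For the 1D instantaneous-source solution, setting ∂C/∂t = 0 at fixed x gives v²t² + 2Dt − x² = 0, so t = (√(D² + v²x²) − D)/v².
√(D² + v²x²) = √(0.0384² + 0.0877² × 404²) = 35.43; v² = 0.00769129.
t = (35.43 − 0.0384)/0.00769129 = 4600 days (vs. the pure-advection estimate x/v = 4610 d).

4600 days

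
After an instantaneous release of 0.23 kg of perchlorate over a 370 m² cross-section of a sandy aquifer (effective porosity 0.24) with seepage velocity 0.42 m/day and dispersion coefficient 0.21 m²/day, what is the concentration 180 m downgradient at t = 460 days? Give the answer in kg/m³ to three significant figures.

4.74e-05 kg/m³

For an instantaneous plane source, C(x,t) = M/(n_e·A·√(4πDt)) · exp(−(x−vt)²/(4Dt)), with n_e·A the pore (flow) area.
Plume center vt = 0.42 × 460 = 193.2 m, so the well at 180 m is 13.2 m upgradient of the peak.
√(4πDt) = 34.84 m, giving peak height M/(n_e·A·√(4πDt)) = 0.23/(0.24 × 370 × 34.84) = 7.434e-05 kg/m³.
(x−vt)²/(4Dt) = (-13.2)²/(4 × 0.21 × 460) = 0.4509; exp(−0.4509) = 0.6371.
C = 7.434e-05 × 0.6371 = 4.74e-05 kg/m³.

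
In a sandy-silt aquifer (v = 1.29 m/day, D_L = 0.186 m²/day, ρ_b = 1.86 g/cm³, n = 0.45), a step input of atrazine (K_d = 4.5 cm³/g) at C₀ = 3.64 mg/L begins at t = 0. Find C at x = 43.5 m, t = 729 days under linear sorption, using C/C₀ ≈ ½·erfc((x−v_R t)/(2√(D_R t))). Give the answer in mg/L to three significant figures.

Retardation factor R = 1 + ρ_b·K_d/n = 1 + 1.86 × 4.5/0.45 = 19.60.
Sorption retards both mechanisms: v_R = v/R = 0.06582 m/day, D_R = D/R = 0.009490 m²/day.
v_R·t = 0.06582 × 729 = 47.98278 m; 2√(D_R t) = 5.260 m; argument = (43.5 − 47.98278)/5.260 = -0.8522.
C = C₀ × ½·erfc(-0.8522) = 3.64 × 0.8859 = 3.22 mg/L.

3.22 mg/L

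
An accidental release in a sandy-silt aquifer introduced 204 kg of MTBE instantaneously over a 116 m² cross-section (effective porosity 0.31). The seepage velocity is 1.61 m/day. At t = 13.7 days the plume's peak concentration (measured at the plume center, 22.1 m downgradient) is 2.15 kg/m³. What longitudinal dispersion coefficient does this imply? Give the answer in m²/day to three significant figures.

At the plume center C_max = M/(n_e·A·√(4πDt)), so D = M²/(4πt·(n_e·A·C_max)²).
n_e·A·C_max = 0.31 × 116 × 2.15 = 77.31 kg/m.
D = 204²/(4π × 13.7 × 77.31²) = 0.0404 m²/day.

0.0404 m²/day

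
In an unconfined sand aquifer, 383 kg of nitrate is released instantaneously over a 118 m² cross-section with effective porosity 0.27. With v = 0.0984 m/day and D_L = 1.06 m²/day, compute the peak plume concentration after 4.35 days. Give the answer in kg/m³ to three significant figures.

The peak of an instantaneous 1D plume sits at x = vt; there the Gaussian factor is 1 and C_max = M/(n_e·A·√(4πDt)), where n_e·A is the pore area the mass is dissolved in.
√(4πDt) = √(4π × 1.06 × 4.35) = 7.612 m, so C_max = 383/(0.27 × 118 × 7.612) = 1.58 kg/m³.

1.58 kg/m³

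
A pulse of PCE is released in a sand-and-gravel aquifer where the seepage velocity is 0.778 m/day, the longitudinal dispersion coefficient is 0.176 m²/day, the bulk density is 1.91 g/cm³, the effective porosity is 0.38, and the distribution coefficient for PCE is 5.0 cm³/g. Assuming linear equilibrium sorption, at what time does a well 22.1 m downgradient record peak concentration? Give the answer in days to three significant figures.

735 days

Retardation factor R = 1 + ρ_b·K_d/n = 1 + 1.91 × 5.0/0.38 = 26.13.
Sorption retards both mechanisms: v_R = v/R = 0.02977 m/day, D_R = D/R = 0.006736 m²/day.
Peak time from v_R²t² + 2D_R t − x² = 0: t = (√(D_R² + v_R²x²) − D_R)/v_R².
√(D_R² + v_R²x²) = √(0.006736² + 0.02977² × 22.1²) = 0.6580; v_R² = 0.0008863.
t = (0.6580 − 0.006736)/0.0008863 = 735 days.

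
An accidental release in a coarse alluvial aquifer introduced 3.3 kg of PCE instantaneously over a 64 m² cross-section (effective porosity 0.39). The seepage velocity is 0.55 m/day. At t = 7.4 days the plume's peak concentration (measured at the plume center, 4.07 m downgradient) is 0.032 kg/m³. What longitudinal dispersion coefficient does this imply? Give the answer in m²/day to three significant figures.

At the plume center C_max = M/(n_e·A·√(4πDt)), so D = M²/(4πt·(n_e·A·C_max)²).
n_e·A·C_max = 0.39 × 64 × 0.032 = 0.7987 kg/m.
D = 3.3²/(4π × 7.4 × 0.7987²) = 0.184 m²/day.

0.184 m²/day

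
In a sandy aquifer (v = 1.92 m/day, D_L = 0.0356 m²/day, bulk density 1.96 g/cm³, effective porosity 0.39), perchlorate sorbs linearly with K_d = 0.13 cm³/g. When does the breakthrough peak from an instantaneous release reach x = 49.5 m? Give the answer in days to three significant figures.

42.6 days

Retardation factor R = 1 + ρ_b·K_d/n = 1 + 1.96 × 0.13/0.39 = 1.653.
Sorption retards both mechanisms: v_R = v/R = 1.162 m/day, D_R = D/R = 0.02154 m²/day.
Peak time from v_R²t² + 2D_R t − x² = 0: t = (√(D_R² + v_R²x²) − D_R)/v_R².
√(D_R² + v_R²x²) = √(0.02154² + 1.162² × 49.5²) = 57.52; v_R² = 1.350.
t = (57.52 − 0.02154)/1.350 = 42.6 days.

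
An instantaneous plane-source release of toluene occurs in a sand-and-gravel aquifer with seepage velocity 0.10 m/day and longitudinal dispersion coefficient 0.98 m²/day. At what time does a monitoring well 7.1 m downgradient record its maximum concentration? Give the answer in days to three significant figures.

23.0 days

For the 1D instantaneous-source solution, setting ∂C/∂t = 0 at fixed x gives v²t² + 2Dt − x² = 0, so t = (√(D² + v²x²) − D)/v².
√(D² + v²x²) = √(0.98² + 0.10² × 7.1²) = 1.210; v² = 0.01.
t = (1.210 − 0.98)/0.01 = 23.0 days (vs. the pure-advection estimate x/v = 71.0 d).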